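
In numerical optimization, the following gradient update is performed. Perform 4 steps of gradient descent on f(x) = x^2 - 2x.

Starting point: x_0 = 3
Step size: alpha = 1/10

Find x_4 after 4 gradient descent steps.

f(x) = x^2 - 2x, f'(x) = 2x + (-2)
Step 1: f'(3) = 4, x_1 = 3 - 1/10 * 4 = 13/5
Step 2: f'(13/5) = 16/5, x_2 = 13/5 - 1/10 * 16/5 = 57/25
Step 3: f'(57/25) = 64/25, x_3 = 57/25 - 1/10 * 64/25 = 253/125
Step 4: f'(253/125) = 256/125, x_4 = 253/125 - 1/10 * 256/125 = 1137/625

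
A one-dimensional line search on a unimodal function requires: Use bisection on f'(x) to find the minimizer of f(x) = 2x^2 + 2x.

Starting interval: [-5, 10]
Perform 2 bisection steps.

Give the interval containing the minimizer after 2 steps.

Finding critical point of f(x) = 2x^2 + 2x using bisection on f'(x) = 4x + 2.
f'(x) = 0 when x = -1/2.
Starting interval: [-5, 10]
Step 1: mid = 5/2, f'(mid) = 12, new interval = [-5, 5/2]
Step 2: mid = -5/4, f'(mid) = -3, new interval = [-5/4, 5/2]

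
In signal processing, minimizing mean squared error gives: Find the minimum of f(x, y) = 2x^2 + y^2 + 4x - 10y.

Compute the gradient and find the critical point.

f(x,y) = 2x^2 + y^2 + 4x - 10y
df/dx = 4x + (4) = 0  =>  x = -1
df/dy = 2y + (-10) = 0  =>  y = 5
f(-1, 5) = 2*(-1)^2 + 1*(5)^2 + 4*(-1) + -10*(5) = -27
Hessian is diagonal with entries 4, 2 > 0, so this is a minimum.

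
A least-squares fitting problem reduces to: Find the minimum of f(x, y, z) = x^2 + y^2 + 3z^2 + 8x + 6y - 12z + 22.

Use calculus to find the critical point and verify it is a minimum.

f(x,y,z) = x^2 + y^2 + 3z^2 + 8x + 6y - 12z + 22
df/dx = 2x + (8) = 0 => x = -4
df/dy = 2y + (6) = 0 => y = -3
df/dz = 6z + (-12) = 0 => z = 2
f(-4,-3,2) = 1*(-4)^2 + 1*(-3)^2 + 3*(2)^2 + 8*(-4) + 6*(-3) + -12*(2) + 22 = -15
Hessian is diagonal with entries 2, 2, 6 > 0, confirmed minimum.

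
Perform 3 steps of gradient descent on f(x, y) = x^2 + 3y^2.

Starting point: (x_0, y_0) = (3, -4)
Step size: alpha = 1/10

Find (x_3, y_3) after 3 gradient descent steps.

f(x,y) = x^2 + 3y^2
grad_x = 2x + 0y, grad_y = 6y + 0x
Step 1: grad = (6, -24), (12/5, -8/5)
Step 2: grad = (24/5, -48/5), (48/25, -16/25)
Step 3: grad = (96/25, -96/25), (192/125, -32/125)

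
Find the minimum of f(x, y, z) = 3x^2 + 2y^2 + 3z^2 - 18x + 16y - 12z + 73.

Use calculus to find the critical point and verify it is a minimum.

f(x,y,z) = 3x^2 + 2y^2 + 3z^2 - 18x + 16y - 12z + 73
df/dx = 6x + (-18) = 0 => x = 3
df/dy = 4y + (16) = 0 => y = -4
df/dz = 6z + (-12) = 0 => z = 2
f(3,-4,2) = 3*(3)^2 + 2*(-4)^2 + 3*(2)^2 + -18*(3) + 16*(-4) + -12*(2) + 73 = 2
Hessian is diagonal with entries 6, 4, 6 > 0, confirmed minimum.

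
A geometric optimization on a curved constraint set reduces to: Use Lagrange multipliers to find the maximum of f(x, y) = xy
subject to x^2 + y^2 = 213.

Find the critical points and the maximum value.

Lagrange conditions: y = 2*lambda*x and x = 2*lambda*y
If x = 0 then y = 0, violating the constraint, so x, y != 0.
Dividing: y/x = x/y => x^2 = y^2 => y = x or y = -x
Constraint: 2x^2 = 213 => x^2 = 213/2 => x = +/-sqrt(213/2)
Critical points: (sqrt(213/2), sqrt(213/2)), (-sqrt(213/2), -sqrt(213/2)), (sqrt(213/2), -sqrt(213/2)), (-sqrt(213/2), sqrt(213/2))
  y = x:  xy = x^2 = 213/2  at (sqrt(213/2), sqrt(213/2)) and (-sqrt(213/2), -sqrt(213/2))
  y = -x: xy = -x^2 = -213/2 at (sqrt(213/2), -sqrt(213/2)) and (-sqrt(213/2), sqrt(213/2))
Maximum xy = 213/2 at (sqrt(213/2), sqrt(213/2)) and (-sqrt(213/2), -sqrt(213/2))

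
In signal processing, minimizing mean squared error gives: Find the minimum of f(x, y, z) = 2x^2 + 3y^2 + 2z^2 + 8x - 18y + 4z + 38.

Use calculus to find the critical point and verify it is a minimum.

f(x,y,z) = 2x^2 + 3y^2 + 2z^2 + 8x - 18y + 4z + 38
df/dx = 4x + (8) = 0 => x = -2
df/dy = 6y + (-18) = 0 => y = 3
df/dz = 4z + (4) = 0 => z = -1
f(-2,3,-1) = 2*(-2)^2 + 3*(3)^2 + 2*(-1)^2 + 8*(-2) + -18*(3) + 4*(-1) + 38 = 1
Hessian is diagonal with entries 4, 6, 4 > 0, confirmed minimum.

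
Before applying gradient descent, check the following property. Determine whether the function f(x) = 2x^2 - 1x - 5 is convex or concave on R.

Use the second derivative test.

f(x) = 2x^2 - 1x - 5
f'(x) = 4x - 1
f''(x) = 4
Since f''(x) = 4 > 0 for all x, f is convex on R.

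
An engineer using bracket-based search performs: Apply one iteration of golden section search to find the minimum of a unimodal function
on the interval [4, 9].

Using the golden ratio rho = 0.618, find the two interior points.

Golden section search on [4, 9].
Golden ratio rho = 0.618 (approx).
Interior points:
  x_1 = 4 + (1-0.618)*5 = 5.9100
  x_2 = 4 + 0.618*5 = 7.0900
Compare f(x_1) and f(x_2) to determine which subinterval to keep.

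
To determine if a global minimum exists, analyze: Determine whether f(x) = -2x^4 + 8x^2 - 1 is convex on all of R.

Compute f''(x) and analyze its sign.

f(x) = -2x^4 + 8x^2 - 1
f'(x) = -8x^3 + 16x
f''(x) = -24x^2 + 16
f''(x) = -24x^2 + 16 -> -inf as |x| -> inf
Therefore, f is not globally convex on R.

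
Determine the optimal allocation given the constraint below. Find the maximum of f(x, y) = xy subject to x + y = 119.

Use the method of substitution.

Substitute y = 119 - x into f(x,y) = xy:
g(x) = x(119 - x) = 119x - x^2
g'(x) = 119 - 2x = 0  =>  x = 119/2
y = 119 - 119/2 = 119/2
Maximum value = (119/2) * (119/2) = 14161/4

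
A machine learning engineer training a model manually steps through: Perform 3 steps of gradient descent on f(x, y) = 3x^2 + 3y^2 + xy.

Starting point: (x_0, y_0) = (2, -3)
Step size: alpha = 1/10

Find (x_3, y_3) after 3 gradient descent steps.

f(x,y) = 3x^2 + 3y^2 + xy
grad_x = 6x + 1y, grad_y = 6y + 1x
Step 1: grad = (9, -16), (11/10, -7/5)
Step 2: grad = (26/5, -73/10), (29/50, -67/100)
Step 3: grad = (281/100, -86/25), (299/1000, -163/500)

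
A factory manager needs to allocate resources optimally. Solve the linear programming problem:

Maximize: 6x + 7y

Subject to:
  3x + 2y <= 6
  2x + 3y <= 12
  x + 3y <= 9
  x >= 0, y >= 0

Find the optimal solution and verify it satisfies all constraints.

Feasible vertices: (0, 0), (0, 3), (2, 0)
Objective 6x + 7y at each vertex:
  (0, 0): 0
  (0, 3): 21
  (2, 0): 12
Maximum is 21 at (0, 3).
Verify constraints at (x, y) = (0, 3):
  3*0 + 2*3 = 6 <= 6 (active)
  2*0 + 3*3 = 9 <= 12
  1*0 + 3*3 = 9 <= 9 (active)
  x = 0 >= 0, y = 3 >= 0. All constraints satisfied.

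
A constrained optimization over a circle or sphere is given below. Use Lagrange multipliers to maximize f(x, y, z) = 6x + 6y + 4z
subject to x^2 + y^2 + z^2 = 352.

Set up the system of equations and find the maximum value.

Lagrange conditions: 6 = 2*lambda*x, 6 = 2*lambda*y, 4 = 2*lambda*z
So x:6 = y:6 = z:4, i.e. x = 6t, y = 6t, z = 4t
Constraint: t^2*(6^2 + 6^2 + 4^2) = 352
  t^2 * 88 = 352  =>  t = sqrt(4)
Maximum = 6*6t + 6*6t + 4*4t = 88*sqrt(4) = 176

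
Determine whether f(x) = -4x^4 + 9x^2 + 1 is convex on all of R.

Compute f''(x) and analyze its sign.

f(x) = -4x^4 + 9x^2 + 1
f'(x) = -16x^3 + 18x
f''(x) = -48x^2 + 18
f''(x) = -48x^2 + 18 -> -inf as |x| -> inf
Therefore, f is not globally convex on R.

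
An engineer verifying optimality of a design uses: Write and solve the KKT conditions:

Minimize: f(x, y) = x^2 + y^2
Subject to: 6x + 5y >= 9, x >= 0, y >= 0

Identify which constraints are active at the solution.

KKT conditions for min x^2 + y^2 s.t. 6x + 5y >= 9, x >= 0, y >= 0:
Stationarity: 2x = mu*6 + mu_x, 2y = mu*5 + mu_y, with mu, mu_x, mu_y >= 0
Complementary slackness: mu*(6x + 5y - 9) = 0, mu_x*x = 0, mu_y*y = 0
(0, 0) is infeasible (6*0 + 5*0 < 9), so if mu = 0 stationarity would force x = mu_x/2 >= 0, y = mu_y/2 >= 0 with mu_x*x = mu_y*y = 0, i.e. x = y = 0: contradiction. Hence mu > 0 and 6x + 5y = 9 is active.
Try x > 0, y > 0 (so mu_x = mu_y = 0): x = 6*mu/2, y = 5*mu/2
Substitute: 6*(6*mu/2) + 5*(5*mu/2) = 9
  mu*61/2 = 9 => mu = 18/61
x* = 54/61 > 0, y* = 45/61 > 0, consistent with mu_x = mu_y = 0.
f is convex and the constraints are linear, so this KKT point is the global minimum.
f* = 81/61
Active constraints: 6x + 5y >= 9 (holds with equality, mu = 18/61 > 0); x >= 0 and y >= 0 are inactive (mu_x = mu_y = 0).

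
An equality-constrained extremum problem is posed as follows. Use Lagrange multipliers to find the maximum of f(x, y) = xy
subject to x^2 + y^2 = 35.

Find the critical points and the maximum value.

Lagrange conditions: y = 2*lambda*x and x = 2*lambda*y
If x = 0 then y = 0, violating the constraint, so x, y != 0.
Dividing: y/x = x/y => x^2 = y^2 => y = x or y = -x
Constraint: 2x^2 = 35 => x^2 = 35/2 => x = +/-sqrt(35/2)
Critical points: (sqrt(35/2), sqrt(35/2)), (-sqrt(35/2), -sqrt(35/2)), (sqrt(35/2), -sqrt(35/2)), (-sqrt(35/2), sqrt(35/2))
  y = x:  xy = x^2 = 35/2  at (sqrt(35/2), sqrt(35/2)) and (-sqrt(35/2), -sqrt(35/2))
  y = -x: xy = -x^2 = -35/2 at (sqrt(35/2), -sqrt(35/2)) and (-sqrt(35/2), sqrt(35/2))
Maximum xy = 35/2 at (sqrt(35/2), sqrt(35/2)) and (-sqrt(35/2), -sqrt(35/2))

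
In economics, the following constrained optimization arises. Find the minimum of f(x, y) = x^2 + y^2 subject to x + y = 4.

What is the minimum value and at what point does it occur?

Substitute y = 4 - x into f(x,y) = x^2 + y^2:
g(x) = x^2 + (4 - x)^2 = 2x^2 - 8x + 16
g'(x) = 4x - 8 = 0  =>  x = 2
y = 4 - 2 = 2
Minimum value = 2^2 + 2^2 = 8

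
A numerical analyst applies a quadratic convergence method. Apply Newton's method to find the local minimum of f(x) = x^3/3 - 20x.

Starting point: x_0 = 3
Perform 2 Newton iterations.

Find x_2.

f(x) = x^3/3 - 20x
f'(x) = x^2 - 20, f''(x) = 2x
Newton update: x_{n+1} = x_n - (x_n^2 - 20)/(2*x_n)
Step 1: x_0 = 3, f'=-11, f''=6, x_1 = 29/6
Step 2: x_1 = 29/6, f'=121/36, f''=29/3, x_2 = 1561/348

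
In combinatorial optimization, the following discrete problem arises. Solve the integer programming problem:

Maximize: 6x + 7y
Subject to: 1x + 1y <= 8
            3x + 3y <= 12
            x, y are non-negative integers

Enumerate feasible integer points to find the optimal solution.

Constraint 1: 1x + 1y <= 8
Constraint 2: 3x + 3y <= 12
Feasible x range (need y >= 0): 0 <= x <= min(8/1, 12/3) => x in {0, ..., 4}.
Enumerate feasible integer points row by row (the coefficient of y is 7 > 0, so for each x the largest feasible y gives the best value):
  x = 0: y <= min((8 - 1*0)/1, (12 - 3*0)/3) => y in {0, ..., 4}; best 6*0 + 7*4 = 28
  x = 1: y <= min((8 - 1*1)/1, (12 - 3*1)/3) => y in {0, ..., 3}; best 6*1 + 7*3 = 27
  x = 2: y <= min((8 - 1*2)/1, (12 - 3*2)/3) => y in {0, ..., 2}; best 6*2 + 7*2 = 26
  x = 3: y <= min((8 - 1*3)/1, (12 - 3*3)/3) => y in {0, ..., 1}; best 6*3 + 7*1 = 25
  x = 4: y <= min((8 - 1*4)/1, (12 - 3*4)/3) => y in {0}; best 6*4 + 7*0 = 24
The maximum 6x + 7y = 28 is achieved at x = 0, y = 4.
Check: 1*0 + 1*4 = 4 <= 8 and 3*0 + 3*4 = 12 <= 12.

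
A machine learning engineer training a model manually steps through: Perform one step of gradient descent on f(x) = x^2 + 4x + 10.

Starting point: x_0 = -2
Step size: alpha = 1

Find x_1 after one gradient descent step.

f(x) = x^2 + 4x + 10
f'(x) = 2x + 4
f'(-2) = 2*-2 + (4) = 0
x_1 = x_0 - alpha * f'(x_0) = -2 - 1 * 0 = -2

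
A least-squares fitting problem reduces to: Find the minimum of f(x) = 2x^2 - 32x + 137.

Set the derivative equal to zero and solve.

f(x) = 2x^2 - 32x + 137
f'(x) = 4x + (-32) = 0
x = 32/4 = 8
f(8) = 9
Since f''(x) = 4 > 0, this is a minimum.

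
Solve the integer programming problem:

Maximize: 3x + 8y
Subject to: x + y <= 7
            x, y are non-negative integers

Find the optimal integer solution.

Objective: 3x + 8y, constraint: x + y <= 7
Coefficient of y is 8 > coefficient of x is 3, so allocate the entire budget to y.
Optimal: x = 0, y = 7, value = 56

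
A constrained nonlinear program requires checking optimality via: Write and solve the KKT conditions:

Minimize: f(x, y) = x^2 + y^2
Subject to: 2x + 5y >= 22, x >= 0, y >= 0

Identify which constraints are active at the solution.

KKT conditions for min x^2 + y^2 s.t. 2x + 5y >= 22, x >= 0, y >= 0:
Stationarity: 2x = mu*2 + mu_x, 2y = mu*5 + mu_y, with mu, mu_x, mu_y >= 0
Complementary slackness: mu*(2x + 5y - 22) = 0, mu_x*x = 0, mu_y*y = 0
(0, 0) is infeasible (2*0 + 5*0 < 22), so if mu = 0 stationarity would force x = mu_x/2 >= 0, y = mu_y/2 >= 0 with mu_x*x = mu_y*y = 0, i.e. x = y = 0: contradiction. Hence mu > 0 and 2x + 5y = 22 is active.
Try x > 0, y > 0 (so mu_x = mu_y = 0): x = 2*mu/2, y = 5*mu/2
Substitute: 2*(2*mu/2) + 5*(5*mu/2) = 22
  mu*29/2 = 22 => mu = 44/29
x* = 44/29 > 0, y* = 110/29 > 0, consistent with mu_x = mu_y = 0.
f is convex and the constraints are linear, so this KKT point is the global minimum.
f* = 484/29
Active constraints: 2x + 5y >= 22 (holds with equality, mu = 44/29 > 0); x >= 0 and y >= 0 are inactive (mu_x = mu_y = 0).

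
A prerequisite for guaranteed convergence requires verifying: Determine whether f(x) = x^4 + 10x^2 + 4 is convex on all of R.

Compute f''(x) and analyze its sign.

f(x) = x^4 + 10x^2 + 4
f'(x) = 4x^3 + 20x
f''(x) = 12x^2 + 20
f''(x) = 12x^2 + 20 >= 20 > 0 for all x
Therefore, f is convex on R.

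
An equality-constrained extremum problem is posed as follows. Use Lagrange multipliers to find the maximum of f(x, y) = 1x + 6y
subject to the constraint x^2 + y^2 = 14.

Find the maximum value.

Set up Lagrange conditions: grad f = lambda * grad g
  1 = 2*lambda*x
  6 = 2*lambda*y
From these: x/y = 1/6, so x = 1t, y = 6t for some t.
Substitute into constraint: (1t)^2 + (6t)^2 = 14
  t^2 * 37 = 14
  t = sqrt(14/37)
Maximum = 1*x + 6*y = (1^2 + 6^2)*t = 37 * sqrt(14/37) = sqrt(518)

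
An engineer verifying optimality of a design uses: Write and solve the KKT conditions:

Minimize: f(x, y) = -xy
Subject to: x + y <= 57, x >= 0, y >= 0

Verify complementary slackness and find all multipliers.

Problem: min -xy s.t. x + y <= 57 (multiplier lambda), x >= 0 (mu_x), y >= 0 (mu_y)
KKT stationarity: -y + lambda - mu_x = 0, -x + lambda - mu_y = 0, with lambda, mu_x, mu_y >= 0
Complementary slackness: lambda*(x + y - 57) = 0, mu_x*x = 0, mu_y*y = 0
If lambda = 0: y = -mu_x <= 0 and x = -mu_y <= 0 force x = y = 0 with f = 0; but x = y = 57/2 is feasible with f = -3249/4 < 0, so this is not the minimum. Hence lambda > 0 and x + y = 57.
Try x > 0, y > 0 (so mu_x = mu_y = 0): y = lambda, x = lambda => x = y = lambda
x + y = 57 => 2*lambda = 57 => lambda = 57/2
x* = y* = 57/2 > 0, consistent with mu_x = mu_y = 0.
(Any feasible point with x = 0 or y = 0 has f = 0 > -3249/4, so the minimum is not on those boundaries.)
min(-xy) = -3249/4 (i.e. max xy = 3249/4)
Multipliers: lambda = 57/2, mu_x = 0, mu_y = 0
Complementary slackness: lambda*(x + y - 57) = 57/2*(57/2 + 57/2 - 57) = 0, mu_x*x = 0*57/2 = 0, mu_y*y = 0*57/2 = 0. Satisfied.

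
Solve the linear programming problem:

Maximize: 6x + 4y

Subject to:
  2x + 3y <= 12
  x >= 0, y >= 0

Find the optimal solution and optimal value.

The feasible region has vertices at [(0, 0), (6, 0), (0, 4)].
Checking objective 6x + 4y at each vertex:
  (0, 0): 6*0 + 4*0 = 0
  (6, 0): 6*6 + 4*0 = 36
  (0, 4): 6*0 + 4*4 = 16
Maximum is 36 at (6, 0).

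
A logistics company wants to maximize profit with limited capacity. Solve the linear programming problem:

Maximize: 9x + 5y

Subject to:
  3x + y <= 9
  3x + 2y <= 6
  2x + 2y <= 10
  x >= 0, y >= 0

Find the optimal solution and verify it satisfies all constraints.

Feasible vertices: (0, 0), (0, 3), (2, 0)
Objective 9x + 5y at each vertex:
  (0, 0): 0
  (0, 3): 15
  (2, 0): 18
Maximum is 18 at (2, 0).
Verify constraints at (x, y) = (2, 0):
  3*2 + 1*0 = 6 <= 9
  3*2 + 2*0 = 6 <= 6 (active)
  2*2 + 2*0 = 4 <= 10
  x = 2 >= 0, y = 0 >= 0. All constraints satisfied.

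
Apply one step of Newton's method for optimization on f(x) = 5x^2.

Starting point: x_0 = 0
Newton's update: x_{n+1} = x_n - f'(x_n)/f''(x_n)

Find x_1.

f(x) = 5x^2
f'(x) = 10x + (0), f''(x) = 10
Newton step: x_1 = x_0 - f'(x_0)/f''(x_0)
f'(0) = 0
x_1 = 0 - 0/10 = 0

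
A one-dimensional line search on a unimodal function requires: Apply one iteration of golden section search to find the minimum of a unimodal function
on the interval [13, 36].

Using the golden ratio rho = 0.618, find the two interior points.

Golden section search on [13, 36].
Golden ratio rho = 0.618 (approx).
Interior points:
  x_1 = 13 + (1-0.618)*23 = 21.7860
  x_2 = 13 + 0.618*23 = 27.2140
Compare f(x_1) and f(x_2) to determine which subinterval to keep.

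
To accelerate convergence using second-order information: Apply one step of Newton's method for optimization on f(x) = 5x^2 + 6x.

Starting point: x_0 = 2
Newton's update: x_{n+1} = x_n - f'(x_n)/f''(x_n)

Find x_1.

f(x) = 5x^2 + 6x
f'(x) = 10x + (6), f''(x) = 10
Newton step: x_1 = x_0 - f'(x_0)/f''(x_0)
f'(2) = 26
x_1 = 2 - 26/10 = -3/5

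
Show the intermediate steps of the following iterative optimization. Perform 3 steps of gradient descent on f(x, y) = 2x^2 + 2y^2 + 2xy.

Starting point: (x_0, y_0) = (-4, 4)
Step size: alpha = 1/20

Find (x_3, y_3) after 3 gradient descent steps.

f(x,y) = 2x^2 + 2y^2 + 2xy
grad_x = 4x + 2y, grad_y = 4y + 2x
Step 1: grad = (-8, 8), (-18/5, 18/5)
Step 2: grad = (-36/5, 36/5), (-81/25, 81/25)
Step 3: grad = (-162/25, 162/25), (-729/250, 729/250)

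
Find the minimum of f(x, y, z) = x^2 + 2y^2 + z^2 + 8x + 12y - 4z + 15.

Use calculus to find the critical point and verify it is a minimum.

f(x,y,z) = x^2 + 2y^2 + z^2 + 8x + 12y - 4z + 15
df/dx = 2x + (8) = 0 => x = -4
df/dy = 4y + (12) = 0 => y = -3
df/dz = 2z + (-4) = 0 => z = 2
f(-4,-3,2) = 1*(-4)^2 + 2*(-3)^2 + 1*(2)^2 + 8*(-4) + 12*(-3) + -4*(2) + 15 = -23
Hessian is diagonal with entries 2, 4, 2 > 0, confirmed minimum.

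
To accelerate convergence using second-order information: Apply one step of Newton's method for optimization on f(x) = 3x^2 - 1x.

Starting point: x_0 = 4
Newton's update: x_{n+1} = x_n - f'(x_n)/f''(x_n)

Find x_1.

f(x) = 3x^2 - 1x
f'(x) = 6x + (-1), f''(x) = 6
Newton step: x_1 = x_0 - f'(x_0)/f''(x_0)
f'(4) = 23
x_1 = 4 - 23/6 = 1/6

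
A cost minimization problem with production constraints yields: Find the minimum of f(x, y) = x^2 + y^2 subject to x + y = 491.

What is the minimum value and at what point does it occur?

Substitute y = 491 - x into f(x,y) = x^2 + y^2:
g(x) = x^2 + (491 - x)^2 = 2x^2 - 982x + 241081
g'(x) = 4x - 982 = 0  =>  x = 491/2
y = 491 - 491/2 = 491/2
Minimum value = (491/2)^2 + (491/2)^2 = 241081/2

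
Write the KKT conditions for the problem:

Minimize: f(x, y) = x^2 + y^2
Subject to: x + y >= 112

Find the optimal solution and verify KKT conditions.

KKT conditions for min x^2 + y^2 s.t. x + y >= 112:
Stationarity: 2x = mu, 2y = mu
So x = y = mu/2.
Complementary slackness: mu*(x + y - 112) = 0
Primal feasibility: x + y >= 112; dual feasibility: mu >= 0
If mu = 0 then x = y = 0, but 0 + 0 < 112 is infeasible, so the constraint is active.
Constraint active: x + y = 2*(mu/2) = 112 => mu = 112
x = y = 56, f = 6272
Verify: stationarity 2*56 = 112 = mu; primal 56 + 56 = 112 >= 112; dual mu = 112 >= 0; complementary slackness 112*(112 - 112) = 0. All KKT conditions hold.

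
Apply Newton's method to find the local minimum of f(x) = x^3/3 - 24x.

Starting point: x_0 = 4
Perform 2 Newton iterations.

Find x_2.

f(x) = x^3/3 - 24x
f'(x) = x^2 - 24, f''(x) = 2x
Newton update: x_{n+1} = x_n - (x_n^2 - 24)/(2*x_n)
Step 1: x_0 = 4, f'=-8, f''=8, x_1 = 5
Step 2: x_1 = 5, f'=1, f''=10, x_2 = 49/10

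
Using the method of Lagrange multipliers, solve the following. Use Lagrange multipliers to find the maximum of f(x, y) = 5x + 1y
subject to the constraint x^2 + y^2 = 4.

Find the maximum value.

Set up Lagrange conditions: grad f = lambda * grad g
  5 = 2*lambda*x
  1 = 2*lambda*y
From these: x/y = 5/1, so x = 5t, y = 1t for some t.
Substitute into constraint: (5t)^2 + (1t)^2 = 4
  t^2 * 26 = 4
  t = sqrt(4/26)
Maximum = 5*x + 1*y = (5^2 + 1^2)*t = 26 * sqrt(4/26) = sqrt(104)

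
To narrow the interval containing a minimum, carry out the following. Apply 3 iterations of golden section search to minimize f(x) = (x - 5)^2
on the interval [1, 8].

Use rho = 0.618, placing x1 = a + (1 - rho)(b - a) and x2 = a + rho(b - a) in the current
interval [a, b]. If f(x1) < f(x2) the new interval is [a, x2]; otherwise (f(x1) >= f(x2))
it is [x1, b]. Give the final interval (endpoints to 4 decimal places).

Golden section search for min of f(x) = (x - 5)^2 on [1, 8].
Each step: x1 = a + (1 - rho)(b - a), x2 = a + rho(b - a); if f(x1) < f(x2) keep [a, x2], otherwise keep [x1, b].
Step 1: [1.0000, 8.0000], x1=3.6740 (f=1.7583), x2=5.3260 (f=0.1063); f(x1) > f(x2) => keep [3.6740, 8.0000]
Step 2: [3.6740, 8.0000], x1=5.3265 (f=0.1066), x2=6.3475 (f=1.8157); f(x1) < f(x2) => keep [3.6740, 6.3475]
Step 3: [3.6740, 6.3475], x1=4.6953 (f=0.0929), x2=5.3262 (f=0.1064); f(x1) < f(x2) => keep [3.6740, 5.3262]
Final interval: [3.6740, 5.3262]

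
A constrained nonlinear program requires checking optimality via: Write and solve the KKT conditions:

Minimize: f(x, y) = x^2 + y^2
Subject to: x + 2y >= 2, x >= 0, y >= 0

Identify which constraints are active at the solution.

KKT conditions for min x^2 + y^2 s.t. 1x + 2y >= 2, x >= 0, y >= 0:
Stationarity: 2x = mu*1 + mu_x, 2y = mu*2 + mu_y, with mu, mu_x, mu_y >= 0
Complementary slackness: mu*(x + 2y - 2) = 0, mu_x*x = 0, mu_y*y = 0
(0, 0) is infeasible (1*0 + 2*0 < 2), so if mu = 0 stationarity would force x = mu_x/2 >= 0, y = mu_y/2 >= 0 with mu_x*x = mu_y*y = 0, i.e. x = y = 0: contradiction. Hence mu > 0 and x + 2y = 2 is active.
Try x > 0, y > 0 (so mu_x = mu_y = 0): x = 1*mu/2, y = 2*mu/2
Substitute: 1*(1*mu/2) + 2*(2*mu/2) = 2
  mu*5/2 = 2 => mu = 4/5
x* = 2/5 > 0, y* = 4/5 > 0, consistent with mu_x = mu_y = 0.
f is convex and the constraints are linear, so this KKT point is the global minimum.
f* = 4/5
Active constraints: x + 2y >= 2 (holds with equality, mu = 4/5 > 0); x >= 0 and y >= 0 are inactive (mu_x = mu_y = 0).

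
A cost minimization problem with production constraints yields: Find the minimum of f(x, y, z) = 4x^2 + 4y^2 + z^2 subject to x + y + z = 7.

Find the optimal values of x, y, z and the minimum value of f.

Using Lagrange multipliers on f = 4x^2 + 4y^2 + z^2 with constraint x + y + z = 7:
Conditions: 2*4*x = lambda, 2*4*y = lambda, 2*1*z = lambda
So x = lambda/8, y = lambda/8, z = lambda/2
Substituting into constraint: lambda * (3/4) = 7
lambda = 28/3
x = 7/6, y = 7/6, z = 14/3
Minimum value = 98/3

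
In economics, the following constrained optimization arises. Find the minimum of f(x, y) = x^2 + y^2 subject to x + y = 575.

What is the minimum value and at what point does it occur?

Substitute y = 575 - x into f(x,y) = x^2 + y^2:
g(x) = x^2 + (575 - x)^2 = 2x^2 - 1150x + 330625
g'(x) = 4x - 1150 = 0  =>  x = 575/2
y = 575 - 575/2 = 575/2
Minimum value = (575/2)^2 + (575/2)^2 = 330625/2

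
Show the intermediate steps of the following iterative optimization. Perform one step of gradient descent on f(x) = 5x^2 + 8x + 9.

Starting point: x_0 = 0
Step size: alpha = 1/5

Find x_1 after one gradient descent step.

f(x) = 5x^2 + 8x + 9
f'(x) = 10x + 8
f'(0) = 10*0 + (8) = 8
x_1 = x_0 - alpha * f'(x_0) = 0 - 1/5 * 8 = -8/5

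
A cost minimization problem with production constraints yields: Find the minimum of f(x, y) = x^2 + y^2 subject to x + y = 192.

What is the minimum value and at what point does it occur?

Substitute y = 192 - x into f(x,y) = x^2 + y^2:
g(x) = x^2 + (192 - x)^2 = 2x^2 - 384x + 36864
g'(x) = 4x - 384 = 0  =>  x = 96
y = 192 - 96 = 96
Minimum value = 96^2 + 96^2 = 18432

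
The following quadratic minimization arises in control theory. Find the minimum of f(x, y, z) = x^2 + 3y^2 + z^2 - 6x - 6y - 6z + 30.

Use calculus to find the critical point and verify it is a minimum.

f(x,y,z) = x^2 + 3y^2 + z^2 - 6x - 6y - 6z + 30
df/dx = 2x + (-6) = 0 => x = 3
df/dy = 6y + (-6) = 0 => y = 1
df/dz = 2z + (-6) = 0 => z = 3
f(3,1,3) = 1*(3)^2 + 3*(1)^2 + 1*(3)^2 + -6*(3) + -6*(1) + -6*(3) + 30 = 9
Hessian is diagonal with entries 2, 6, 2 > 0, confirmed minimum.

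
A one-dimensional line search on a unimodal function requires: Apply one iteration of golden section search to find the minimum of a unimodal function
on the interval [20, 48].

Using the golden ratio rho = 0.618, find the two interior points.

Golden section search on [20, 48].
Golden ratio rho = 0.618 (approx).
Interior points:
  x_1 = 20 + (1-0.618)*28 = 30.6960
  x_2 = 20 + 0.618*28 = 37.3040
Compare f(x_1) and f(x_2) to determine which subinterval to keep.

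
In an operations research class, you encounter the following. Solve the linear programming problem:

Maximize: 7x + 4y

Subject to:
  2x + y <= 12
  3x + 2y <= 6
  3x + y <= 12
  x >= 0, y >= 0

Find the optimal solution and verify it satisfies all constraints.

Feasible vertices: (0, 0), (0, 3), (2, 0)
Objective 7x + 4y at each vertex:
  (0, 0): 0
  (0, 3): 12
  (2, 0): 14
Maximum is 14 at (2, 0).
Verify constraints at (x, y) = (2, 0):
  2*2 + 1*0 = 4 <= 12
  3*2 + 2*0 = 6 <= 6 (active)
  3*2 + 1*0 = 6 <= 12
  x = 2 >= 0, y = 0 >= 0. All constraints satisfied.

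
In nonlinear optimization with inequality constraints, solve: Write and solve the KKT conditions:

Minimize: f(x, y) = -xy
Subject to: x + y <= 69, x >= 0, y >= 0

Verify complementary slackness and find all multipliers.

Problem: min -xy s.t. x + y <= 69 (multiplier lambda), x >= 0 (mu_x), y >= 0 (mu_y)
KKT stationarity: -y + lambda - mu_x = 0, -x + lambda - mu_y = 0, with lambda, mu_x, mu_y >= 0
Complementary slackness: lambda*(x + y - 69) = 0, mu_x*x = 0, mu_y*y = 0
If lambda = 0: y = -mu_x <= 0 and x = -mu_y <= 0 force x = y = 0 with f = 0; but x = y = 69/2 is feasible with f = -4761/4 < 0, so this is not the minimum. Hence lambda > 0 and x + y = 69.
Try x > 0, y > 0 (so mu_x = mu_y = 0): y = lambda, x = lambda => x = y = lambda
x + y = 69 => 2*lambda = 69 => lambda = 69/2
x* = y* = 69/2 > 0, consistent with mu_x = mu_y = 0.
(Any feasible point with x = 0 or y = 0 has f = 0 > -4761/4, so the minimum is not on those boundaries.)
min(-xy) = -4761/4 (i.e. max xy = 4761/4)
Multipliers: lambda = 69/2, mu_x = 0, mu_y = 0
Complementary slackness: lambda*(x + y - 69) = 69/2*(69/2 + 69/2 - 69) = 0, mu_x*x = 0*69/2 = 0, mu_y*y = 0*69/2 = 0. Satisfied.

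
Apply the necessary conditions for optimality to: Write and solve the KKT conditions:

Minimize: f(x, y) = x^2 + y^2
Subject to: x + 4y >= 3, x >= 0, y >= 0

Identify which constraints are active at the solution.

KKT conditions for min x^2 + y^2 s.t. 1x + 4y >= 3, x >= 0, y >= 0:
Stationarity: 2x = mu*1 + mu_x, 2y = mu*4 + mu_y, with mu, mu_x, mu_y >= 0
Complementary slackness: mu*(x + 4y - 3) = 0, mu_x*x = 0, mu_y*y = 0
(0, 0) is infeasible (1*0 + 4*0 < 3), so if mu = 0 stationarity would force x = mu_x/2 >= 0, y = mu_y/2 >= 0 with mu_x*x = mu_y*y = 0, i.e. x = y = 0: contradiction. Hence mu > 0 and x + 4y = 3 is active.
Try x > 0, y > 0 (so mu_x = mu_y = 0): x = 1*mu/2, y = 4*mu/2
Substitute: 1*(1*mu/2) + 4*(4*mu/2) = 3
  mu*17/2 = 3 => mu = 6/17
x* = 3/17 > 0, y* = 12/17 > 0, consistent with mu_x = mu_y = 0.
f is convex and the constraints are linear, so this KKT point is the global minimum.
f* = 9/17
Active constraints: x + 4y >= 3 (holds with equality, mu = 6/17 > 0); x >= 0 and y >= 0 are inactive (mu_x = mu_y = 0).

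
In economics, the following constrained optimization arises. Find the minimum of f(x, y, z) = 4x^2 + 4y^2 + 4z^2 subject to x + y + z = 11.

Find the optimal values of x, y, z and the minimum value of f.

Using Lagrange multipliers on f = 4x^2 + 4y^2 + 4z^2 with constraint x + y + z = 11:
Conditions: 2*4*x = lambda, 2*4*y = lambda, 2*4*z = lambda
So x = lambda/8, y = lambda/8, z = lambda/8
Substituting into constraint: lambda * (3/8) = 11
lambda = 88/3
x = 11/3, y = 11/3, z = 11/3
Minimum value = 484/3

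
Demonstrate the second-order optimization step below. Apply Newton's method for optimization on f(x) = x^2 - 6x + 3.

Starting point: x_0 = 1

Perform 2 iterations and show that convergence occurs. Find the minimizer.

f(x) = x^2 - 6x + 3, f'(x) = 2x + (-6), f''(x) = 2
Step 1: f'(1) = -4, x_1 = 1 - -4/2 = 3
Step 2: f'(3) = 0, x_2 = 3 (converged)
Newton's method converges in 1 step for quadratics.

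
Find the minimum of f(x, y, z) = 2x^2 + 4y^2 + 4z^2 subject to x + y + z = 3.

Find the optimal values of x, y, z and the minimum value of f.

Using Lagrange multipliers on f = 2x^2 + 4y^2 + 4z^2 with constraint x + y + z = 3:
Conditions: 2*2*x = lambda, 2*4*y = lambda, 2*4*z = lambda
So x = lambda/4, y = lambda/8, z = lambda/8
Substituting into constraint: lambda * (1/2) = 3
lambda = 6
x = 3/2, y = 3/4, z = 3/4
Minimum value = 9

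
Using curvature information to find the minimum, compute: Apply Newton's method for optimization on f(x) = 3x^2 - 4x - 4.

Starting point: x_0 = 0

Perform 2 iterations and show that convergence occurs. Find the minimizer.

f(x) = 3x^2 - 4x - 4, f'(x) = 6x + (-4), f''(x) = 6
Step 1: f'(0) = -4, x_1 = 0 - -4/6 = 2/3
Step 2: f'(2/3) = 0, x_2 = 2/3 (converged)
Newton's method converges in 1 step for quadratics.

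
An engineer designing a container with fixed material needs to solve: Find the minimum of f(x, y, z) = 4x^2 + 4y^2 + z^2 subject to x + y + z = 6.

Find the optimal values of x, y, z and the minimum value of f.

Using Lagrange multipliers on f = 4x^2 + 4y^2 + z^2 with constraint x + y + z = 6:
Conditions: 2*4*x = lambda, 2*4*y = lambda, 2*1*z = lambda
So x = lambda/8, y = lambda/8, z = lambda/2
Substituting into constraint: lambda * (3/4) = 6
lambda = 8
x = 1, y = 1, z = 4
Minimum value = 24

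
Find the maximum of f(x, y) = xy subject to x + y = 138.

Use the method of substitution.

Substitute y = 138 - x into f(x,y) = xy:
g(x) = x(138 - x) = 138x - x^2
g'(x) = 138 - 2x = 0  =>  x = 69
y = 138 - 69 = 69
Maximum value = 69 * 69 = 4761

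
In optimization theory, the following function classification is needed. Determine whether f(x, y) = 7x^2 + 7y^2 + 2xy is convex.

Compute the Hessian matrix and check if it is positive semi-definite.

f(x,y) = 7x^2 + 7y^2 + 2xy
Hessian H = [[14, 2], [2, 14]]
trace(H) = 28, det(H) = 192
Eigenvalues: (28 +/- sqrt(16)) / 2 = 16, 12
Since both eigenvalues > 0, f is convex.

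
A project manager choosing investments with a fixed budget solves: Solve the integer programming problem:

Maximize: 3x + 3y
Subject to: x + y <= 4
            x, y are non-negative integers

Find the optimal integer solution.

Objective: 3x + 3y, constraint: x + y <= 4
Coefficient of x is 3 >= coefficient of y is 3, so allocate the entire budget to x.
Optimal: x = 4, y = 0, value = 12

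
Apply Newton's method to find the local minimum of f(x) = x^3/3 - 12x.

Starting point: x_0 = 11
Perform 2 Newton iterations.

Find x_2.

f(x) = x^3/3 - 12x
f'(x) = x^2 - 12, f''(x) = 2x
Newton update: x_{n+1} = x_n - (x_n^2 - 12)/(2*x_n)
Step 1: x_0 = 11, f'=109, f''=22, x_1 = 133/22
Step 2: x_1 = 133/22, f'=11881/484, f''=133/11, x_2 = 23497/5852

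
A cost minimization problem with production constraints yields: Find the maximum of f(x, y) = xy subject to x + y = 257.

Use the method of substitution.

Substitute y = 257 - x into f(x,y) = xy:
g(x) = x(257 - x) = 257x - x^2
g'(x) = 257 - 2x = 0  =>  x = 257/2
y = 257 - 257/2 = 257/2
Maximum value = (257/2) * (257/2) = 66049/4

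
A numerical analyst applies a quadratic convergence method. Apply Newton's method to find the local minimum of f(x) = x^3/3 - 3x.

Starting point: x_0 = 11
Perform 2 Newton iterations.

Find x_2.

f(x) = x^3/3 - 3x
f'(x) = x^2 - 3, f''(x) = 2x
Newton update: x_{n+1} = x_n - (x_n^2 - 3)/(2*x_n)
Step 1: x_0 = 11, f'=118, f''=22, x_1 = 62/11
Step 2: x_1 = 62/11, f'=3481/121, f''=124/11, x_2 = 4207/1364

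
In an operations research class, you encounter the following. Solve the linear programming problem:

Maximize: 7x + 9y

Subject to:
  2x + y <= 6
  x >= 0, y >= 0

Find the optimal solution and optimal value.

The feasible region has vertices at [(0, 0), (3, 0), (0, 6)].
Checking objective 7x + 9y at each vertex:
  (0, 0): 7*0 + 9*0 = 0
  (3, 0): 7*3 + 9*0 = 21
  (0, 6): 7*0 + 9*6 = 54
Maximum is 54 at (0, 6).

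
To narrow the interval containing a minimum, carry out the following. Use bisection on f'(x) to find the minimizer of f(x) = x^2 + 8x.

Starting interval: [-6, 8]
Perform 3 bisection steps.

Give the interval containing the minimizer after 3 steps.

Finding critical point of f(x) = x^2 + 8x using bisection on f'(x) = 2x + 8.
f'(x) = 0 when x = -4.
Starting interval: [-6, 8]
Step 1: mid = 1, f'(mid) = 10, new interval = [-6, 1]
Step 2: mid = -5/2, f'(mid) = 3, new interval = [-6, -5/2]
Step 3: mid = -17/4, f'(mid) = -1/2, new interval = [-17/4, -5/2]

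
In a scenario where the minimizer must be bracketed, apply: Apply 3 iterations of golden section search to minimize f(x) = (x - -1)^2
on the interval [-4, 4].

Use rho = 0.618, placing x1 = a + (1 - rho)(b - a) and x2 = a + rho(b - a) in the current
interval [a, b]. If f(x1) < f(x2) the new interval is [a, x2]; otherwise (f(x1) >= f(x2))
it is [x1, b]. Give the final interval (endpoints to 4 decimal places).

Golden section search for min of f(x) = (x - -1)^2 on [-4, 4].
Each step: x1 = a + (1 - rho)(b - a), x2 = a + rho(b - a); if f(x1) < f(x2) keep [a, x2], otherwise keep [x1, b].
Step 1: [-4.0000, 4.0000], x1=-0.9440 (f=0.0031), x2=0.9440 (f=3.7791); f(x1) < f(x2) => keep [-4.0000, 0.9440]
Step 2: [-4.0000, 0.9440], x1=-2.1114 (f=1.2352), x2=-0.9446 (f=0.0031); f(x1) > f(x2) => keep [-2.1114, 0.9440]
Step 3: [-2.1114, 0.9440], x1=-0.9442 (f=0.0031), x2=-0.2232 (f=0.6035); f(x1) < f(x2) => keep [-2.1114, -0.2232]
Final interval: [-2.1114, -0.2232]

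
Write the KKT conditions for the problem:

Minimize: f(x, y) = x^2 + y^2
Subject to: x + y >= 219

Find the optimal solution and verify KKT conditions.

KKT conditions for min x^2 + y^2 s.t. x + y >= 219:
Stationarity: 2x = mu, 2y = mu
So x = y = mu/2.
Complementary slackness: mu*(x + y - 219) = 0
Primal feasibility: x + y >= 219; dual feasibility: mu >= 0
If mu = 0 then x = y = 0, but 0 + 0 < 219 is infeasible, so the constraint is active.
Constraint active: x + y = 2*(mu/2) = 219 => mu = 219
x = y = 219/2, f = 47961/2
Verify: stationarity 2*(219/2) = 219 = mu; primal 219/2 + 219/2 = 219 >= 219; dual mu = 219 >= 0; complementary slackness 219*(219 - 219) = 0. All KKT conditions hold.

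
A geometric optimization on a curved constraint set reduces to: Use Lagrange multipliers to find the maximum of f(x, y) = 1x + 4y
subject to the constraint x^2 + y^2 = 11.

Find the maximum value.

Set up Lagrange conditions: grad f = lambda * grad g
  1 = 2*lambda*x
  4 = 2*lambda*y
From these: x/y = 1/4, so x = 1t, y = 4t for some t.
Substitute into constraint: (1t)^2 + (4t)^2 = 11
  t^2 * 17 = 11
  t = sqrt(11/17)
Maximum = 1*x + 4*y = (1^2 + 4^2)*t = 17 * sqrt(11/17) = sqrt(187)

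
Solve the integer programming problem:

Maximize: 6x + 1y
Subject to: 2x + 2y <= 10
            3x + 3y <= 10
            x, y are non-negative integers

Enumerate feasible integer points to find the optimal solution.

Constraint 1: 2x + 2y <= 10
Constraint 2: 3x + 3y <= 10
Feasible x range (need y >= 0): 0 <= x <= min(10/2, 10/3) => x in {0, ..., 3}.
Enumerate feasible integer points row by row (the coefficient of y is 1 > 0, so for each x the largest feasible y gives the best value):
  x = 0: y <= min((10 - 2*0)/2, (10 - 3*0)/3) => y in {0, ..., 3}; best 6*0 + 1*3 = 3
  x = 1: y <= min((10 - 2*1)/2, (10 - 3*1)/3) => y in {0, ..., 2}; best 6*1 + 1*2 = 8
  x = 2: y <= min((10 - 2*2)/2, (10 - 3*2)/3) => y in {0, ..., 1}; best 6*2 + 1*1 = 13
  x = 3: y <= min((10 - 2*3)/2, (10 - 3*3)/3) => y in {0}; best 6*3 + 1*0 = 18
The maximum 6x + 1y = 18 is achieved at x = 3, y = 0.
Check: 2*3 + 2*0 = 6 <= 10 and 3*3 + 3*0 = 9 <= 10.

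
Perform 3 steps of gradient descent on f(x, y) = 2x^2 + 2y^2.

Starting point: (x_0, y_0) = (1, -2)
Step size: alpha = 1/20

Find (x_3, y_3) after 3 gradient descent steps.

f(x,y) = 2x^2 + 2y^2
grad_x = 4x + 0y, grad_y = 4y + 0x
Step 1: grad = (4, -8), (4/5, -8/5)
Step 2: grad = (16/5, -32/5), (16/25, -32/25)
Step 3: grad = (64/25, -128/25), (64/125, -128/125)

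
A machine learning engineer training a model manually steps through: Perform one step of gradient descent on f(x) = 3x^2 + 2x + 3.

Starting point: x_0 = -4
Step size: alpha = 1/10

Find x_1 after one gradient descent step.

f(x) = 3x^2 + 2x + 3
f'(x) = 6x + 2
f'(-4) = 6*-4 + (2) = -22
x_1 = x_0 - alpha * f'(x_0) = -4 - 1/10 * -22 = -9/5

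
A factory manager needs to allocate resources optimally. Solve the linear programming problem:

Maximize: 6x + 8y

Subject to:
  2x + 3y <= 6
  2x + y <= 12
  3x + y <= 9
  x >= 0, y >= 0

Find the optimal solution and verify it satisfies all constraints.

Feasible vertices: (0, 0), (0, 2), (3, 0)
Objective 6x + 8y at each vertex:
  (0, 0): 0
  (0, 2): 16
  (3, 0): 18
Maximum is 18 at (3, 0).
Verify constraints at (x, y) = (3, 0):
  2*3 + 3*0 = 6 <= 6 (active)
  2*3 + 1*0 = 6 <= 12
  3*3 + 1*0 = 9 <= 9 (active)
  x = 3 >= 0, y = 0 >= 0. All constraints satisfied.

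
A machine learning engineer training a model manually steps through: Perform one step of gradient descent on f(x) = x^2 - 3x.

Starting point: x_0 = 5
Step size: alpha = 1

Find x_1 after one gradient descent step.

f(x) = x^2 - 3x
f'(x) = 2x - 3
f'(5) = 2*5 + (-3) = 7
x_1 = x_0 - alpha * f'(x_0) = 5 - 1 * 7 = -2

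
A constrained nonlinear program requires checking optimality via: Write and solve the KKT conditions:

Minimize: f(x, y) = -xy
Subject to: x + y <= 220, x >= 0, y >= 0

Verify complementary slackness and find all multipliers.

Problem: min -xy s.t. x + y <= 220 (multiplier lambda), x >= 0 (mu_x), y >= 0 (mu_y)
KKT stationarity: -y + lambda - mu_x = 0, -x + lambda - mu_y = 0, with lambda, mu_x, mu_y >= 0
Complementary slackness: lambda*(x + y - 220) = 0, mu_x*x = 0, mu_y*y = 0
If lambda = 0: y = -mu_x <= 0 and x = -mu_y <= 0 force x = y = 0 with f = 0; but x = y = 110 is feasible with f = -12100 < 0, so this is not the minimum. Hence lambda > 0 and x + y = 220.
Try x > 0, y > 0 (so mu_x = mu_y = 0): y = lambda, x = lambda => x = y = lambda
x + y = 220 => 2*lambda = 220 => lambda = 110
x* = y* = 110 > 0, consistent with mu_x = mu_y = 0.
(Any feasible point with x = 0 or y = 0 has f = 0 > -12100, so the minimum is not on those boundaries.)
min(-xy) = -12100 (i.e. max xy = 12100)
Multipliers: lambda = 110, mu_x = 0, mu_y = 0
Complementary slackness: lambda*(x + y - 220) = 110*(110 + 110 - 220) = 0, mu_x*x = 0*110 = 0, mu_y*y = 0*110 = 0. Satisfied.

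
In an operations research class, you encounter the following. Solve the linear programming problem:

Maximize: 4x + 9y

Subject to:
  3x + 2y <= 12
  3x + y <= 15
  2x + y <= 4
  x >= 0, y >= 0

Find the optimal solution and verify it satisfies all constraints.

Feasible vertices: (0, 0), (0, 4), (2, 0)
Objective 4x + 9y at each vertex:
  (0, 0): 0
  (0, 4): 36
  (2, 0): 8
Maximum is 36 at (0, 4).
Verify constraints at (x, y) = (0, 4):
  3*0 + 2*4 = 8 <= 12
  3*0 + 1*4 = 4 <= 15
  2*0 + 1*4 = 4 <= 4 (active)
  x = 0 >= 0, y = 4 >= 0. All constraints satisfied.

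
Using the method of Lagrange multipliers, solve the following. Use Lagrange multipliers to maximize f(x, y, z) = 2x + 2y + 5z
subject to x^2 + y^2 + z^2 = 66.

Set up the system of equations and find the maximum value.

Lagrange conditions: 2 = 2*lambda*x, 2 = 2*lambda*y, 5 = 2*lambda*z
So x:2 = y:2 = z:5, i.e. x = 2t, y = 2t, z = 5t
Constraint: t^2*(2^2 + 2^2 + 5^2) = 66
  t^2 * 33 = 66  =>  t = sqrt(2)
Maximum = 2*2t + 2*2t + 5*5t = 33*sqrt(2) = sqrt(2178)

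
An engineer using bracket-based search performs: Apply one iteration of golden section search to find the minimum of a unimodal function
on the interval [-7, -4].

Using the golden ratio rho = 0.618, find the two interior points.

Golden section search on [-7, -4].
Golden ratio rho = 0.618 (approx).
Interior points:
  x_1 = -7 + (1-0.618)*3 = -5.8540
  x_2 = -7 + 0.618*3 = -5.1460
Compare f(x_1) and f(x_2) to determine which subinterval to keep.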